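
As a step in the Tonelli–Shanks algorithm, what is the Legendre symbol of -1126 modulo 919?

Reduce the numerator: -1126 ≡ 712 (mod 919), so (-1126|919) = (712|919).
Factor out 2: 712 = 2^3·89. Since 919 ≡ 7 (mod 8), (2|919) = +1, and (2|919)^3 = +1. Now have (89|919).
89 ≡ 1 (mod 4), so quadratic reciprocity gives (89|919) = (919|89). Reduce: 919 ≡ 29 (mod 89). Now have (29|89).
29 ≡ 1 (mod 4), so quadratic reciprocity gives (29|89) = (89|29). Reduce: 89 ≡ 2 (mod 29). Now have (2|29).
Factor out 2: 2 = 2. Since 29 ≡ 5 (mod 8), (2|29) = -1. Now have -(1|29).
(1|29) = 1. Collecting the sign factors: -1.

-1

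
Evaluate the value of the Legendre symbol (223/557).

557 ≡ 1 (mod 4), so quadratic reciprocity gives (223/557) = (557/223). Reduce: 557 ≡ 111 (mod 223). Now have (111/223).
Both 111 ≡ 3 and 223 ≡ 3 (mod 4), so reciprocity gives (111/223) = -(223/111). Reduce: 223 ≡ 1 (mod 111). Now have -(1/111).
(1/111) = 1. Collecting the sign factors: -1.

-1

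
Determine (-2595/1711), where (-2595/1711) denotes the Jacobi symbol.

(-2595/1711)
  = (827/1711)    [-2595 ≡ 827 mod 1711]
  = -(1711/827)    [QR: both ≡ 3 mod 4, sign flips]
  = -(57/827)    [1711 ≡ 57 mod 827]
  = -(827/57)    [QR: 57 ≡ 1 mod 4, sign kept]
  = -(29/57)    [827 ≡ 29 mod 57]
  = -(57/29)    [QR: 29 ≡ 1 mod 4, sign kept]
  = -(28/29)    [57 ≡ 28 mod 29]
  = -(7/29)    [29 ≡ 5 mod 8 ⇒ (2/29)^2 = +1]
  = -(29/7)    [QR: 29 ≡ 1 mod 4, sign kept]
  = -(1/7)    [29 ≡ 1 mod 7]
  = -1    [(1/7) = 1]

-1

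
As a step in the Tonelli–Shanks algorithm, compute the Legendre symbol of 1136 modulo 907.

1

Reduce the numerator: 1136 ≡ 229 (mod 907), so (1136/907) = (229/907).
229 ≡ 1 (mod 4), so quadratic reciprocity gives (229/907) = (907/229). Reduce: 907 ≡ 220 (mod 229). Now have (220/229).
Factor out 2: 220 = 2^2·55. Since 229 ≡ 5 (mod 8), (2/229) = -1, and (2/229)^2 = +1. Now have (55/229).
229 ≡ 1 (mod 4), so quadratic reciprocity gives (55/229) = (229/55). Reduce: 229 ≡ 9 (mod 55). Now have (9/55).
9 ≡ 1 (mod 4), so quadratic reciprocity gives (9/55) = (55/9). Reduce: 55 ≡ 1 (mod 9). Now have (1/9).
(1/9) = 1. Collecting the sign factors: 1.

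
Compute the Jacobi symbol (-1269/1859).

Reduce the numerator: -1269 ≡ 590 (mod 1859), so (-1269/1859) = (590/1859).
Factor out 2: 590 = 2·295. Since 1859 ≡ 3 (mod 8), (2/1859) = -1. Now have -(295/1859).
Both 295 ≡ 3 and 1859 ≡ 3 (mod 4), so reciprocity gives (295/1859) = -(1859/295). Reduce: 1859 ≡ 89 (mod 295). Now have (89/295).
89 ≡ 1 (mod 4), so quadratic reciprocity gives (89/295) = (295/89). Reduce: 295 ≡ 28 (mod 89). Now have (28/89).
Factor out 2: 28 = 2^2·7. Since 89 ≡ 1 (mod 8), (2/89) = +1, and (2/89)^2 = +1. Now have (7/89).
89 ≡ 1 (mod 4), so quadratic reciprocity gives (7/89) = (89/7). Reduce: 89 ≡ 5 (mod 7). Now have (5/7).
5 ≡ 1 (mod 4), so quadratic reciprocity gives (5/7) = (7/5). Reduce: 7 ≡ 2 (mod 5). Now have (2/5).
Factor out 2: 2 = 2. Since 5 ≡ 5 (mod 8), (2/5) = -1. Now have -(1/5).
(1/5) = 1. Collecting the sign factors: -1.

-1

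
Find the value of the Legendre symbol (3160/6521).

-1

(3160/6521)
  = (395/6521)    [6521 ≡ 1 mod 8 ⇒ (2/6521)^3 = +1]
  = (6521/395)    [QR: 6521 ≡ 1 mod 4, sign kept]
  = (201/395)    [6521 ≡ 201 mod 395]
  = (395/201)    [QR: 201 ≡ 1 mod 4, sign kept]
  = (194/201)    [395 ≡ 194 mod 201]
  = (97/201)    [201 ≡ 1 mod 8 ⇒ (2/201) = +1]
  = (201/97)    [QR: 97 ≡ 1 mod 4, sign kept]
  = (7/97)    [201 ≡ 7 mod 97]
  = (97/7)    [QR: 97 ≡ 1 mod 4, sign kept]
  = (6/7)    [97 ≡ 6 mod 7]
  = (3/7)    [7 ≡ 7 mod 8 ⇒ (2/7) = +1]
  = -(7/3)    [QR: both ≡ 3 mod 4, sign flips]
  = -(1/3)    [7 ≡ 1 mod 3]
  = -1    [(1/3) = 1]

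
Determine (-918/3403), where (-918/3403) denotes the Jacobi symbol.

1

(-918/3403)
  = -(918/3403)    [3403 ≡ 3 mod 4 ⇒ (-1/3403) = -1]
  = (459/3403)    [3403 ≡ 3 mod 8 ⇒ (2/3403) = -1]
  = -(3403/459)    [QR: both ≡ 3 mod 4, sign flips]
  = -(190/459)    [3403 ≡ 190 mod 459]
  = (95/459)    [459 ≡ 3 mod 8 ⇒ (2/459) = -1]
  = -(459/95)    [QR: both ≡ 3 mod 4, sign flips]
  = -(79/95)    [459 ≡ 79 mod 95]
  = (95/79)    [QR: both ≡ 3 mod 4, sign flips]
  = (16/79)    [95 ≡ 16 mod 79]
  = (1/79)    [79 ≡ 7 mod 8 ⇒ (2/79)^4 = +1]
  = 1    [(1/79) = 1]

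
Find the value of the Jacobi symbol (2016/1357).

Reduce the numerator: 2016 ≡ 659 (mod 1357), so (2016/1357) = (659/1357).
1357 ≡ 1 (mod 4), so quadratic reciprocity gives (659/1357) = (1357/659). Reduce: 1357 ≡ 39 (mod 659). Now have (39/659).
Both 39 ≡ 3 and 659 ≡ 3 (mod 4), so reciprocity gives (39/659) = -(659/39). Reduce: 659 ≡ 35 (mod 39). Now have -(35/39).
Both 35 ≡ 3 and 39 ≡ 3 (mod 4), so reciprocity gives (35/39) = -(39/35). Reduce: 39 ≡ 4 (mod 35). Now have (4/35).
Factor out 2: 4 = 2^2. Since 35 ≡ 3 (mod 8), (2/35) = -1, and (2/35)^2 = +1. Now have (1/35).
(1/35) = 1. Collecting the sign factors: 1.

1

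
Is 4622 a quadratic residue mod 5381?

Factor out 2: 4622 = 2·2311. Since 5381 ≡ 5 (mod 8), (2/5381) = -1. Now have -(2311/5381).
5381 ≡ 1 (mod 4), so quadratic reciprocity gives (2311/5381) = (5381/2311). Reduce: 5381 ≡ 759 (mod 2311). Now have -(759/2311).
Both 759 ≡ 3 and 2311 ≡ 3 (mod 4), so reciprocity gives (759/2311) = -(2311/759). Reduce: 2311 ≡ 34 (mod 759). Now have (34/759).
Factor out 2: 34 = 2·17. Since 759 ≡ 7 (mod 8), (2/759) = +1. Now have (17/759).
17 ≡ 1 (mod 4), so quadratic reciprocity gives (17/759) = (759/17). Reduce: 759 ≡ 11 (mod 17). Now have (11/17).
17 ≡ 1 (mod 4), so quadratic reciprocity gives (11/17) = (17/11). Reduce: 17 ≡ 6 (mod 11). Now have (6/11).
Factor out 2: 6 = 2·3. Since 11 ≡ 3 (mod 8), (2/11) = -1. Now have -(3/11).
Both 3 ≡ 3 and 11 ≡ 3 (mod 4), so reciprocity gives (3/11) = -(11/3). Reduce: 11 ≡ 2 (mod 3). Now have (2/3).
Factor out 2: 2 = 2. Since 3 ≡ 3 (mod 8), (2/3) = -1. Now have -(1/3).
(1/3) = 1. Collecting the sign factors: -1.
(4622/5381) = -1, and 5381 is prime, so 4622 is not a quadratic residue mod 5381.

no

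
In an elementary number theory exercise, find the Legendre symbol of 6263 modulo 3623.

1

Reduce the numerator: 6263 ≡ 2640 (mod 3623), so (6263/3623) = (2640/3623).
Factor out 2: 2640 = 2^4·165. Since 3623 ≡ 7 (mod 8), (2/3623) = +1, and (2/3623)^4 = +1. Now have (165/3623).
165 ≡ 1 (mod 4), so quadratic reciprocity gives (165/3623) = (3623/165). Reduce: 3623 ≡ 158 (mod 165). Now have (158/165).
Factor out 2: 158 = 2·79. Since 165 ≡ 5 (mod 8), (2/165) = -1. Now have -(79/165).
165 ≡ 1 (mod 4), so quadratic reciprocity gives (79/165) = (165/79). Reduce: 165 ≡ 7 (mod 79). Now have -(7/79).
Both 7 ≡ 3 and 79 ≡ 3 (mod 4), so reciprocity gives (7/79) = -(79/7). Reduce: 79 ≡ 2 (mod 7). Now have (2/7).
Factor out 2: 2 = 2. Since 7 ≡ 7 (mod 8), (2/7) = +1. Now have (1/7).
(1/7) = 1. Collecting the sign factors: 1.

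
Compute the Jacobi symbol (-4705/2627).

Pull out -1: (-4705/2627) = (-1/2627)·(4705/2627). Since 2627 ≡ 3 (mod 4), (-1/2627) = -1. Now have -(4705/2627).
Reduce the numerator: 4705 ≡ 2078 (mod 2627), so (4705/2627) = (2078/2627).
Factor out 2: 2078 = 2·1039. Since 2627 ≡ 3 (mod 8), (2/2627) = -1. Now have (1039/2627).
Both 1039 ≡ 3 and 2627 ≡ 3 (mod 4), so reciprocity gives (1039/2627) = -(2627/1039). Reduce: 2627 ≡ 549 (mod 1039). Now have -(549/1039).
549 ≡ 1 (mod 4), so quadratic reciprocity gives (549/1039) = (1039/549). Reduce: 1039 ≡ 490 (mod 549). Now have -(490/549).
Factor out 2: 490 = 2·245. Since 549 ≡ 5 (mod 8), (2/549) = -1. Now have (245/549).
245 ≡ 1 (mod 4), so quadratic reciprocity gives (245/549) = (549/245). Reduce: 549 ≡ 59 (mod 245). Now have (59/245).
245 ≡ 1 (mod 4), so quadratic reciprocity gives (59/245) = (245/59). Reduce: 245 ≡ 9 (mod 59). Now have (9/59).
9 ≡ 1 (mod 4), so quadratic reciprocity gives (9/59) = (59/9). Reduce: 59 ≡ 5 (mod 9). Now have (5/9).
5 ≡ 1 (mod 4), so quadratic reciprocity gives (5/9) = (9/5). Reduce: 9 ≡ 4 (mod 5). Now have (4/5).
Factor out 2: 4 = 2^2. Since 5 ≡ 5 (mod 8), (2/5) = -1, and (2/5)^2 = +1. Now have (1/5).
(1/5) = 1. Collecting the sign factors: 1.

1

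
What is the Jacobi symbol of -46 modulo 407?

1

Pull out -1: (-46|407) = (-1|407)·(46|407). Since 407 ≡ 3 (mod 4), (-1|407) = -1. Now have -(46|407).
Factor out 2: 46 = 2·23. Since 407 ≡ 7 (mod 8), (2|407) = +1. Now have -(23|407).
Both 23 ≡ 3 and 407 ≡ 3 (mod 4), so reciprocity gives (23|407) = -(407|23). Reduce: 407 ≡ 16 (mod 23). Now have (16|23).
Factor out 2: 16 = 2^4. Since 23 ≡ 7 (mod 8), (2|23) = +1, and (2|23)^4 = +1. Now have (1|23).
(1|23) = 1. Collecting the sign factors: 1.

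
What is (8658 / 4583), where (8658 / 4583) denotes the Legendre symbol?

Reduce the numerator: 8658 ≡ 4075 (mod 4583), so (8658 / 4583) = (4075 / 4583).
Both 4075 ≡ 3 and 4583 ≡ 3 (mod 4), so reciprocity gives (4075 / 4583) = -(4583 / 4075). Reduce: 4583 ≡ 508 (mod 4075). Now have -(508 / 4075).
Factor out 2: 508 = 2^2·127. Since 4075 ≡ 3 (mod 8), (2 / 4075) = -1, and (2 / 4075)^2 = +1. Now have -(127 / 4075).
Both 127 ≡ 3 and 4075 ≡ 3 (mod 4), so reciprocity gives (127 / 4075) = -(4075 / 127). Reduce: 4075 ≡ 11 (mod 127). Now have (11 / 127).
Both 11 ≡ 3 and 127 ≡ 3 (mod 4), so reciprocity gives (11 / 127) = -(127 / 11). Reduce: 127 ≡ 6 (mod 11). Now have -(6 / 11).
Factor out 2: 6 = 2·3. Since 11 ≡ 3 (mod 8), (2 / 11) = -1. Now have (3 / 11).
Both 3 ≡ 3 and 11 ≡ 3 (mod 4), so reciprocity gives (3 / 11) = -(11 / 3). Reduce: 11 ≡ 2 (mod 3). Now have -(2 / 3).
Factor out 2: 2 = 2. Since 3 ≡ 3 (mod 8), (2 / 3) = -1. Now have (1 / 3).
(1 / 3) = 1. Collecting the sign factors: 1.

1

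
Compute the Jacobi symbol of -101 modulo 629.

1

(-101|629)
  = (101|629)    [629 ≡ 1 mod 4 ⇒ (-1|629) = +1]
  = (629|101)    [QR: 101 ≡ 1 mod 4, sign kept]
  = (23|101)    [629 ≡ 23 mod 101]
  = (101|23)    [QR: 101 ≡ 1 mod 4, sign kept]
  = (9|23)    [101 ≡ 9 mod 23]
  = (23|9)    [QR: 9 ≡ 1 mod 4, sign kept]
  = (5|9)    [23 ≡ 5 mod 9]
  = (9|5)    [QR: 5 ≡ 1 mod 4, sign kept]
  = (4|5)    [9 ≡ 4 mod 5]
  = (1|5)    [5 ≡ 5 mod 8 ⇒ (2|5)^2 = +1]
  = 1    [(1|5) = 1]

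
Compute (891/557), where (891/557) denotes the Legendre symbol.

Reduce the numerator: 891 ≡ 334 (mod 557), so (891/557) = (334/557).
Factor out 2: 334 = 2·167. Since 557 ≡ 5 (mod 8), (2/557) = -1. Now have -(167/557).
557 ≡ 1 (mod 4), so quadratic reciprocity gives (167/557) = (557/167). Reduce: 557 ≡ 56 (mod 167). Now have -(56/167).
Factor out 2: 56 = 2^3·7. Since 167 ≡ 7 (mod 8), (2/167) = +1, and (2/167)^3 = +1. Now have -(7/167).
Both 7 ≡ 3 and 167 ≡ 3 (mod 4), so reciprocity gives (7/167) = -(167/7). Reduce: 167 ≡ 6 (mod 7). Now have (6/7).
Factor out 2: 6 = 2·3. Since 7 ≡ 7 (mod 8), (2/7) = +1. Now have (3/7).
Both 3 ≡ 3 and 7 ≡ 3 (mod 4), so reciprocity gives (3/7) = -(7/3). Reduce: 7 ≡ 1 (mod 3). Now have -(1/3).
(1/3) = 1. Collecting the sign factors: -1.

-1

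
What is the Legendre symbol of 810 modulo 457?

-1

(810|457)
  = (353|457)    [810 ≡ 353 mod 457]
  = (457|353)    [QR: 353 ≡ 1 mod 4, sign kept]
  = (104|353)    [457 ≡ 104 mod 353]
  = (13|353)    [353 ≡ 1 mod 8 ⇒ (2|353)^3 = +1]
  = (353|13)    [QR: 13 ≡ 1 mod 4, sign kept]
  = (2|13)    [353 ≡ 2 mod 13]
  = -(1|13)    [13 ≡ 5 mod 8 ⇒ (2|13) = -1]
  = -1    [(1|13) = 1]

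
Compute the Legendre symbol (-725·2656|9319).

-1

By multiplicativity, (-725·2656|9319) = (-725|9319)·(2656|9319).
First factor (-725|9319):
Pull out -1: (-725|9319) = (-1|9319)·(725|9319). Since 9319 ≡ 3 (mod 4), (-1|9319) = -1. Now have -(725|9319).
725 ≡ 1 (mod 4), so quadratic reciprocity gives (725|9319) = (9319|725). Reduce: 9319 ≡ 619 (mod 725). Now have -(619|725).
725 ≡ 1 (mod 4), so quadratic reciprocity gives (619|725) = (725|619). Reduce: 725 ≡ 106 (mod 619). Now have -(106|619).
Factor out 2: 106 = 2·53. Since 619 ≡ 3 (mod 8), (2|619) = -1. Now have (53|619).
53 ≡ 1 (mod 4), so quadratic reciprocity gives (53|619) = (619|53). Reduce: 619 ≡ 36 (mod 53). Now have (36|53).
Factor out 2: 36 = 2^2·9. Since 53 ≡ 5 (mod 8), (2|53) = -1, and (2|53)^2 = +1. Now have (9|53).
9 ≡ 1 (mod 4), so quadratic reciprocity gives (9|53) = (53|9). Reduce: 53 ≡ 8 (mod 9). Now have (8|9).
Factor out 2: 8 = 2^3. Since 9 ≡ 1 (mod 8), (2|9) = +1, and (2|9)^3 = +1. Now have (1|9).
(1|9) = 1. Collecting the sign factors: 1.
Second factor (2656|9319):
Factor out 2: 2656 = 2^5·83. Since 9319 ≡ 7 (mod 8), (2|9319) = +1, and (2|9319)^5 = +1. Now have (83|9319).
Both 83 ≡ 3 and 9319 ≡ 3 (mod 4), so reciprocity gives (83|9319) = -(9319|83). Reduce: 9319 ≡ 23 (mod 83). Now have -(23|83).
Both 23 ≡ 3 and 83 ≡ 3 (mod 4), so reciprocity gives (23|83) = -(83|23). Reduce: 83 ≡ 14 (mod 23). Now have (14|23).
Factor out 2: 14 = 2·7. Since 23 ≡ 7 (mod 8), (2|23) = +1. Now have (7|23).
Both 7 ≡ 3 and 23 ≡ 3 (mod 4), so reciprocity gives (7|23) = -(23|7). Reduce: 23 ≡ 2 (mod 7). Now have -(2|7).
Factor out 2: 2 = 2. Since 7 ≡ 7 (mod 8), (2|7) = +1. Now have -(1|7).
(1|7) = 1. Collecting the sign factors: -1.
Product: (1)·(-1) = -1.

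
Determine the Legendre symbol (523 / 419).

-1

(523 / 419)
  = (104 / 419)    [523 ≡ 104 mod 419]
  = -(13 / 419)    [419 ≡ 3 mod 8 ⇒ (2 / 419)^3 = -1]
  = -(419 / 13)    [QR: 13 ≡ 1 mod 4, sign kept]
  = -(3 / 13)    [419 ≡ 3 mod 13]
  = -(13 / 3)    [QR: 13 ≡ 1 mod 4, sign kept]
  = -(1 / 3)    [13 ≡ 1 mod 3]
  = -1    [(1 / 3) = 1]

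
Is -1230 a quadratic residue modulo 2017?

no

Pull out -1: (-1230/2017) = (-1/2017)·(1230/2017). Since 2017 ≡ 1 (mod 4), (-1/2017) = +1. Now have (1230/2017).
Factor out 2: 1230 = 2·615. Since 2017 ≡ 1 (mod 8), (2/2017) = +1. Now have (615/2017).
2017 ≡ 1 (mod 4), so quadratic reciprocity gives (615/2017) = (2017/615). Reduce: 2017 ≡ 172 (mod 615). Now have (172/615).
Factor out 2: 172 = 2^2·43. Since 615 ≡ 7 (mod 8), (2/615) = +1, and (2/615)^2 = +1. Now have (43/615).
Both 43 ≡ 3 and 615 ≡ 3 (mod 4), so reciprocity gives (43/615) = -(615/43). Reduce: 615 ≡ 13 (mod 43). Now have -(13/43).
13 ≡ 1 (mod 4), so quadratic reciprocity gives (13/43) = (43/13). Reduce: 43 ≡ 4 (mod 13). Now have -(4/13).
Factor out 2: 4 = 2^2. Since 13 ≡ 5 (mod 8), (2/13) = -1, and (2/13)^2 = +1. Now have -(1/13).
(1/13) = 1. Collecting the sign factors: -1.
The Legendre symbol is -1, so x^2 ≡ -1230 (mod 2017) has no solution.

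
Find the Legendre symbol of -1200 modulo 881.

(-1200/881)
  = (1200/881)    [881 ≡ 1 mod 4 ⇒ (-1/881) = +1]
  = (319/881)    [1200 ≡ 319 mod 881]
  = (881/319)    [QR: 881 ≡ 1 mod 4, sign kept]
  = (243/319)    [881 ≡ 243 mod 319]
  = -(319/243)    [QR: both ≡ 3 mod 4, sign flips]
  = -(76/243)    [319 ≡ 76 mod 243]
  = -(19/243)    [243 ≡ 3 mod 8 ⇒ (2/243)^2 = +1]
  = (243/19)    [QR: both ≡ 3 mod 4, sign flips]
  = (15/19)    [243 ≡ 15 mod 19]
  = -(19/15)    [QR: both ≡ 3 mod 4, sign flips]
  = -(4/15)    [19 ≡ 4 mod 15]
  = -(1/15)    [15 ≡ 7 mod 8 ⇒ (2/15)^2 = +1]
  = -1    [(1/15) = 1]

-1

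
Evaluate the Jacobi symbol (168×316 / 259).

0

By multiplicativity, (168·316 / 259) = (168 / 259)·(316 / 259).
First factor (168 / 259):
(168 / 259)
  = -(21 / 259)    [259 ≡ 3 mod 8 ⇒ (2 / 259)^3 = -1]
  = -(259 / 21)    [QR: 21 ≡ 1 mod 4, sign kept]
  = -(7 / 21)    [259 ≡ 7 mod 21]
  = -(21 / 7)    [QR: 21 ≡ 1 mod 4, sign kept]
  = -(0 / 7)    [21 ≡ 0 mod 7]
  = 0    [numerator 0, gcd > 1]
Second factor (316 / 259):
(316 / 259)
  = (57 / 259)    [316 ≡ 57 mod 259]
  = (259 / 57)    [QR: 57 ≡ 1 mod 4, sign kept]
  = (31 / 57)    [259 ≡ 31 mod 57]
  = (57 / 31)    [QR: 57 ≡ 1 mod 4, sign kept]
  = (26 / 31)    [57 ≡ 26 mod 31]
  = (13 / 31)    [31 ≡ 7 mod 8 ⇒ (2 / 31) = +1]
  = (31 / 13)    [QR: 13 ≡ 1 mod 4, sign kept]
  = (5 / 13)    [31 ≡ 5 mod 13]
  = (13 / 5)    [QR: 5 ≡ 1 mod 4, sign kept]
  = (3 / 5)    [13 ≡ 3 mod 5]
  = (5 / 3)    [QR: 5 ≡ 1 mod 4, sign kept]
  = (2 / 3)    [5 ≡ 2 mod 3]
  = -(1 / 3)    [3 ≡ 3 mod 8 ⇒ (2 / 3) = -1]
  = -1    [(1 / 3) = 1]
Product: (0)·(-1) = 0.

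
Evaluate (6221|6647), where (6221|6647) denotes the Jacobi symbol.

-1

(6221|6647)
  = (6647|6221)    [QR: 6221 ≡ 1 mod 4, sign kept]
  = (426|6221)    [6647 ≡ 426 mod 6221]
  = -(213|6221)    [6221 ≡ 5 mod 8 ⇒ (2|6221) = -1]
  = -(6221|213)    [QR: 213 ≡ 1 mod 4, sign kept]
  = -(44|213)    [6221 ≡ 44 mod 213]
  = -(11|213)    [213 ≡ 5 mod 8 ⇒ (2|213)^2 = +1]
  = -(213|11)    [QR: 213 ≡ 1 mod 4, sign kept]
  = -(4|11)    [213 ≡ 4 mod 11]
  = -(1|11)    [11 ≡ 3 mod 8 ⇒ (2|11)^2 = +1]
  = -1    [(1|11) = 1]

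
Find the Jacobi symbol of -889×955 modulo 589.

By multiplicativity, (-889·955|589) = (-889|589)·(955|589).
First factor (-889|589):
(-889|589)
  = (889|589)    [589 ≡ 1 mod 4 ⇒ (-1|589) = +1]
  = (300|589)    [889 ≡ 300 mod 589]
  = (75|589)    [589 ≡ 5 mod 8 ⇒ (2|589)^2 = +1]
  = (589|75)    [QR: 589 ≡ 1 mod 4, sign kept]
  = (64|75)    [589 ≡ 64 mod 75]
  = (1|75)    [75 ≡ 3 mod 8 ⇒ (2|75)^6 = +1]
  = 1    [(1|75) = 1]
Second factor (955|589):
(955|589)
  = (366|589)    [955 ≡ 366 mod 589]
  = -(183|589)    [589 ≡ 5 mod 8 ⇒ (2|589) = -1]
  = -(589|183)    [QR: 589 ≡ 1 mod 4, sign kept]
  = -(40|183)    [589 ≡ 40 mod 183]
  = -(5|183)    [183 ≡ 7 mod 8 ⇒ (2|183)^3 = +1]
  = -(183|5)    [QR: 5 ≡ 1 mod 4, sign kept]
  = -(3|5)    [183 ≡ 3 mod 5]
  = -(5|3)    [QR: 5 ≡ 1 mod 4, sign kept]
  = -(2|3)    [5 ≡ 2 mod 3]
  = (1|3)    [3 ≡ 3 mod 8 ⇒ (2|3) = -1]
  = 1    [(1|3) = 1]
Product: (1)·(1) = 1.

1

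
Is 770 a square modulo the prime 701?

yes

(770/701)
  = (69/701)    [770 ≡ 69 mod 701]
  = (701/69)    [QR: 69 ≡ 1 mod 4, sign kept]
  = (11/69)    [701 ≡ 11 mod 69]
  = (69/11)    [QR: 69 ≡ 1 mod 4, sign kept]
  = (3/11)    [69 ≡ 3 mod 11]
  = -(11/3)    [QR: both ≡ 3 mod 4, sign flips]
  = -(2/3)    [11 ≡ 2 mod 3]
  = (1/3)    [3 ≡ 3 mod 8 ⇒ (2/3) = -1]
  = 1    [(1/3) = 1]
The Legendre symbol is 1, so x^2 ≡ 770 (mod 701) has solution.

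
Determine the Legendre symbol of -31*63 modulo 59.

1

By multiplicativity, (-31·63/59) = (-31/59)·(63/59).
First factor (-31/59):
(-31/59)
  = (28/59)    [-31 ≡ 28 mod 59]
  = (7/59)    [59 ≡ 3 mod 8 ⇒ (2/59)^2 = +1]
  = -(59/7)    [QR: both ≡ 3 mod 4, sign flips]
  = -(3/7)    [59 ≡ 3 mod 7]
  = (7/3)    [QR: both ≡ 3 mod 4, sign flips]
  = (1/3)    [7 ≡ 1 mod 3]
  = 1    [(1/3) = 1]
Second factor (63/59):
(63/59)
  = (4/59)    [63 ≡ 4 mod 59]
  = (1/59)    [59 ≡ 3 mod 8 ⇒ (2/59)^2 = +1]
  = 1    [(1/59) = 1]
Product: (1)·(1) = 1.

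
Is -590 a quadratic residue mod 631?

Reduce the numerator: -590 ≡ 41 (mod 631), so (-590|631) = (41|631).
41 ≡ 1 (mod 4), so quadratic reciprocity gives (41|631) = (631|41). Reduce: 631 ≡ 16 (mod 41). Now have (16|41).
Factor out 2: 16 = 2^4. Since 41 ≡ 1 (mod 8), (2|41) = +1, and (2|41)^4 = +1. Now have (1|41).
(1|41) = 1. Collecting the sign factors: 1.
The Legendre symbol is 1, so x^2 ≡ -590 (mod 631) has solution.

yes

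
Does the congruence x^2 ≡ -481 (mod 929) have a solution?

no

(-481|929)
  = (448|929)    [-481 ≡ 448 mod 929]
  = (7|929)    [929 ≡ 1 mod 8 ⇒ (2|929)^6 = +1]
  = (929|7)    [QR: 929 ≡ 1 mod 4, sign kept]
  = (5|7)    [929 ≡ 5 mod 7]
  = (7|5)    [QR: 5 ≡ 1 mod 4, sign kept]
  = (2|5)    [7 ≡ 2 mod 5]
  = -(1|5)    [5 ≡ 5 mod 8 ⇒ (2|5) = -1]
  = -1    [(1|5) = 1]
(-481|929) = -1, and 929 is prime, so -481 is not a quadratic residue mod 929.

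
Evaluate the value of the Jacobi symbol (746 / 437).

Reduce the numerator: 746 ≡ 309 (mod 437), so (746 / 437) = (309 / 437).
309 ≡ 1 (mod 4), so quadratic reciprocity gives (309 / 437) = (437 / 309). Reduce: 437 ≡ 128 (mod 309). Now have (128 / 309).
Factor out 2: 128 = 2^7. Since 309 ≡ 5 (mod 8), (2 / 309) = -1, and (2 / 309)^7 = -1. Now have -(1 / 309).
(1 / 309) = 1. Collecting the sign factors: -1.

-1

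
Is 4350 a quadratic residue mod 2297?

no

Reduce the numerator: 4350 ≡ 2053 (mod 2297), so (4350/2297) = (2053/2297).
2053 ≡ 1 (mod 4), so quadratic reciprocity gives (2053/2297) = (2297/2053). Reduce: 2297 ≡ 244 (mod 2053). Now have (244/2053).
Factor out 2: 244 = 2^2·61. Since 2053 ≡ 5 (mod 8), (2/2053) = -1, and (2/2053)^2 = +1. Now have (61/2053).
61 ≡ 1 (mod 4), so quadratic reciprocity gives (61/2053) = (2053/61). Reduce: 2053 ≡ 40 (mod 61). Now have (40/61).
Factor out 2: 40 = 2^3·5. Since 61 ≡ 5 (mod 8), (2/61) = -1, and (2/61)^3 = -1. Now have -(5/61).
5 ≡ 1 (mod 4), so quadratic reciprocity gives (5/61) = (61/5). Reduce: 61 ≡ 1 (mod 5). Now have -(1/5).
(1/5) = 1. Collecting the sign factors: -1.
The Legendre symbol is -1, so x^2 ≡ 4350 (mod 2297) has no solution.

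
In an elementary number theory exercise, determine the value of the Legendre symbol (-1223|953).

Reduce the numerator: -1223 ≡ 683 (mod 953), so (-1223|953) = (683|953).
953 ≡ 1 (mod 4), so quadratic reciprocity gives (683|953) = (953|683). Reduce: 953 ≡ 270 (mod 683). Now have (270|683).
Factor out 2: 270 = 2·135. Since 683 ≡ 3 (mod 8), (2|683) = -1. Now have -(135|683).
Both 135 ≡ 3 and 683 ≡ 3 (mod 4), so reciprocity gives (135|683) = -(683|135). Reduce: 683 ≡ 8 (mod 135). Now have (8|135).
Factor out 2: 8 = 2^3. Since 135 ≡ 7 (mod 8), (2|135) = +1, and (2|135)^3 = +1. Now have (1|135).
(1|135) = 1. Collecting the sign factors: 1.

1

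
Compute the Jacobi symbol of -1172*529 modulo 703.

By multiplicativity, (-1172·529 / 703) = (-1172 / 703)·(529 / 703).
First factor (-1172 / 703):
Reduce the numerator: -1172 ≡ 234 (mod 703), so (-1172 / 703) = (234 / 703).
Factor out 2: 234 = 2·117. Since 703 ≡ 7 (mod 8), (2 / 703) = +1. Now have (117 / 703).
117 ≡ 1 (mod 4), so quadratic reciprocity gives (117 / 703) = (703 / 117). Reduce: 703 ≡ 1 (mod 117). Now have (1 / 117).
(1 / 117) = 1. Collecting the sign factors: 1.
Second factor (529 / 703):
529 ≡ 1 (mod 4), so quadratic reciprocity gives (529 / 703) = (703 / 529). Reduce: 703 ≡ 174 (mod 529). Now have (174 / 529).
Factor out 2: 174 = 2·87. Since 529 ≡ 1 (mod 8), (2 / 529) = +1. Now have (87 / 529).
529 ≡ 1 (mod 4), so quadratic reciprocity gives (87 / 529) = (529 / 87). Reduce: 529 ≡ 7 (mod 87). Now have (7 / 87).
Both 7 ≡ 3 and 87 ≡ 3 (mod 4), so reciprocity gives (7 / 87) = -(87 / 7). Reduce: 87 ≡ 3 (mod 7). Now have -(3 / 7).
Both 3 ≡ 3 and 7 ≡ 3 (mod 4), so reciprocity gives (3 / 7) = -(7 / 3). Reduce: 7 ≡ 1 (mod 3). Now have (1 / 3).
(1 / 3) = 1. Collecting the sign factors: 1.
Product: (1)·(1) = 1.

1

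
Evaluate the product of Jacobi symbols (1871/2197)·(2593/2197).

-1

By multiplicativity, (1871·2593/2197) = (1871/2197)·(2593/2197).
First factor (1871/2197):
2197 ≡ 1 (mod 4), so quadratic reciprocity gives (1871/2197) = (2197/1871). Reduce: 2197 ≡ 326 (mod 1871). Now have (326/1871).
Factor out 2: 326 = 2·163. Since 1871 ≡ 7 (mod 8), (2/1871) = +1. Now have (163/1871).
Both 163 ≡ 3 and 1871 ≡ 3 (mod 4), so reciprocity gives (163/1871) = -(1871/163). Reduce: 1871 ≡ 78 (mod 163). Now have -(78/163).
Factor out 2: 78 = 2·39. Since 163 ≡ 3 (mod 8), (2/163) = -1. Now have (39/163).
Both 39 ≡ 3 and 163 ≡ 3 (mod 4), so reciprocity gives (39/163) = -(163/39). Reduce: 163 ≡ 7 (mod 39). Now have -(7/39).
Both 7 ≡ 3 and 39 ≡ 3 (mod 4), so reciprocity gives (7/39) = -(39/7). Reduce: 39 ≡ 4 (mod 7). Now have (4/7).
Factor out 2: 4 = 2^2. Since 7 ≡ 7 (mod 8), (2/7) = +1, and (2/7)^2 = +1. Now have (1/7).
(1/7) = 1. Collecting the sign factors: 1.
Second factor (2593/2197):
Reduce the numerator: 2593 ≡ 396 (mod 2197), so (2593/2197) = (396/2197).
Factor out 2: 396 = 2^2·99. Since 2197 ≡ 5 (mod 8), (2/2197) = -1, and (2/2197)^2 = +1. Now have (99/2197).
2197 ≡ 1 (mod 4), so quadratic reciprocity gives (99/2197) = (2197/99). Reduce: 2197 ≡ 19 (mod 99). Now have (19/99).
Both 19 ≡ 3 and 99 ≡ 3 (mod 4), so reciprocity gives (19/99) = -(99/19). Reduce: 99 ≡ 4 (mod 19). Now have -(4/19).
Factor out 2: 4 = 2^2. Since 19 ≡ 3 (mod 8), (2/19) = -1, and (2/19)^2 = +1. Now have -(1/19).
(1/19) = 1. Collecting the sign factors: -1.
Product: (1)·(-1) = -1.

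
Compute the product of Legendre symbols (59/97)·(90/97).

1

By multiplicativity, (59·90/97) = (59/97)·(90/97).
First factor (59/97):
97 ≡ 1 (mod 4), so quadratic reciprocity gives (59/97) = (97/59). Reduce: 97 ≡ 38 (mod 59). Now have (38/59).
Factor out 2: 38 = 2·19. Since 59 ≡ 3 (mod 8), (2/59) = -1. Now have -(19/59).
Both 19 ≡ 3 and 59 ≡ 3 (mod 4), so reciprocity gives (19/59) = -(59/19). Reduce: 59 ≡ 2 (mod 19). Now have (2/19).
Factor out 2: 2 = 2. Since 19 ≡ 3 (mod 8), (2/19) = -1. Now have -(1/19).
(1/19) = 1. Collecting the sign factors: -1.
Second factor (90/97):
Factor out 2: 90 = 2·45. Since 97 ≡ 1 (mod 8), (2/97) = +1. Now have (45/97).
45 ≡ 1 (mod 4), so quadratic reciprocity gives (45/97) = (97/45). Reduce: 97 ≡ 7 (mod 45). Now have (7/45).
45 ≡ 1 (mod 4), so quadratic reciprocity gives (7/45) = (45/7). Reduce: 45 ≡ 3 (mod 7). Now have (3/7).
Both 3 ≡ 3 and 7 ≡ 3 (mod 4), so reciprocity gives (3/7) = -(7/3). Reduce: 7 ≡ 1 (mod 3). Now have -(1/3).
(1/3) = 1. Collecting the sign factors: -1.
Product: (-1)·(-1) = 1.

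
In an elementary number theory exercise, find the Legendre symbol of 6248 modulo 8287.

-1

Factor out 2: 6248 = 2^3·781. Since 8287 ≡ 7 (mod 8), (2 / 8287) = +1, and (2 / 8287)^3 = +1. Now have (781 / 8287).
781 ≡ 1 (mod 4), so quadratic reciprocity gives (781 / 8287) = (8287 / 781). Reduce: 8287 ≡ 477 (mod 781). Now have (477 / 781).
477 ≡ 1 (mod 4), so quadratic reciprocity gives (477 / 781) = (781 / 477). Reduce: 781 ≡ 304 (mod 477). Now have (304 / 477).
Factor out 2: 304 = 2^4·19. Since 477 ≡ 5 (mod 8), (2 / 477) = -1, and (2 / 477)^4 = +1. Now have (19 / 477).
477 ≡ 1 (mod 4), so quadratic reciprocity gives (19 / 477) = (477 / 19). Reduce: 477 ≡ 2 (mod 19). Now have (2 / 19).
Factor out 2: 2 = 2. Since 19 ≡ 3 (mod 8), (2 / 19) = -1. Now have -(1 / 19).
(1 / 19) = 1. Collecting the sign factors: -1.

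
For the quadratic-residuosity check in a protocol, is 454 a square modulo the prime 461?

Factor out 2: 454 = 2·227. Since 461 ≡ 5 (mod 8), (2/461) = -1. Now have -(227/461).
461 ≡ 1 (mod 4), so quadratic reciprocity gives (227/461) = (461/227). Reduce: 461 ≡ 7 (mod 227). Now have -(7/227).
Both 7 ≡ 3 and 227 ≡ 3 (mod 4), so reciprocity gives (7/227) = -(227/7). Reduce: 227 ≡ 3 (mod 7). Now have (3/7).
Both 3 ≡ 3 and 7 ≡ 3 (mod 4), so reciprocity gives (3/7) = -(7/3). Reduce: 7 ≡ 1 (mod 3). Now have -(1/3).
(1/3) = 1. Collecting the sign factors: -1.
The Legendre symbol is -1, so x^2 ≡ 454 (mod 461) has no solution.

no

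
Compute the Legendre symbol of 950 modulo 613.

-1

Reduce the numerator: 950 ≡ 337 (mod 613), so (950|613) = (337|613).
337 ≡ 1 (mod 4), so quadratic reciprocity gives (337|613) = (613|337). Reduce: 613 ≡ 276 (mod 337). Now have (276|337).
Factor out 2: 276 = 2^2·69. Since 337 ≡ 1 (mod 8), (2|337) = +1, and (2|337)^2 = +1. Now have (69|337).
69 ≡ 1 (mod 4), so quadratic reciprocity gives (69|337) = (337|69). Reduce: 337 ≡ 61 (mod 69). Now have (61|69).
61 ≡ 1 (mod 4), so quadratic reciprocity gives (61|69) = (69|61). Reduce: 69 ≡ 8 (mod 61). Now have (8|61).
Factor out 2: 8 = 2^3. Since 61 ≡ 5 (mod 8), (2|61) = -1, and (2|61)^3 = -1. Now have -(1|61).
(1|61) = 1. Collecting the sign factors: -1.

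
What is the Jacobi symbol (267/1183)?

1

Both 267 ≡ 3 and 1183 ≡ 3 (mod 4), so reciprocity gives (267/1183) = -(1183/267). Reduce: 1183 ≡ 115 (mod 267). Now have -(115/267).
Both 115 ≡ 3 and 267 ≡ 3 (mod 4), so reciprocity gives (115/267) = -(267/115). Reduce: 267 ≡ 37 (mod 115). Now have (37/115).
37 ≡ 1 (mod 4), so quadratic reciprocity gives (37/115) = (115/37). Reduce: 115 ≡ 4 (mod 37). Now have (4/37).
Factor out 2: 4 = 2^2. Since 37 ≡ 5 (mod 8), (2/37) = -1, and (2/37)^2 = +1. Now have (1/37).
(1/37) = 1. Collecting the sign factors: 1.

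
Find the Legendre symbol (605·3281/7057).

By multiplicativity, (605·3281/7057) = (605/7057)·(3281/7057).
First factor (605/7057):
605 ≡ 1 (mod 4), so quadratic reciprocity gives (605/7057) = (7057/605). Reduce: 7057 ≡ 402 (mod 605). Now have (402/605).
Factor out 2: 402 = 2·201. Since 605 ≡ 5 (mod 8), (2/605) = -1. Now have -(201/605).
201 ≡ 1 (mod 4), so quadratic reciprocity gives (201/605) = (605/201). Reduce: 605 ≡ 2 (mod 201). Now have -(2/201).
Factor out 2: 2 = 2. Since 201 ≡ 1 (mod 8), (2/201) = +1. Now have -(1/201).
(1/201) = 1. Collecting the sign factors: -1.
Second factor (3281/7057):
3281 ≡ 1 (mod 4), so quadratic reciprocity gives (3281/7057) = (7057/3281). Reduce: 7057 ≡ 495 (mod 3281). Now have (495/3281).
3281 ≡ 1 (mod 4), so quadratic reciprocity gives (495/3281) = (3281/495). Reduce: 3281 ≡ 311 (mod 495). Now have (311/495).
Both 311 ≡ 3 and 495 ≡ 3 (mod 4), so reciprocity gives (311/495) = -(495/311). Reduce: 495 ≡ 184 (mod 311). Now have -(184/311).
Factor out 2: 184 = 2^3·23. Since 311 ≡ 7 (mod 8), (2/311) = +1, and (2/311)^3 = +1. Now have -(23/311).
Both 23 ≡ 3 and 311 ≡ 3 (mod 4), so reciprocity gives (23/311) = -(311/23). Reduce: 311 ≡ 12 (mod 23). Now have (12/23).
Factor out 2: 12 = 2^2·3. Since 23 ≡ 7 (mod 8), (2/23) = +1, and (2/23)^2 = +1. Now have (3/23).
Both 3 ≡ 3 and 23 ≡ 3 (mod 4), so reciprocity gives (3/23) = -(23/3). Reduce: 23 ≡ 2 (mod 3). Now have -(2/3).
Factor out 2: 2 = 2. Since 3 ≡ 3 (mod 8), (2/3) = -1. Now have (1/3).
(1/3) = 1. Collecting the sign factors: 1.
Product: (-1)·(1) = -1.

-1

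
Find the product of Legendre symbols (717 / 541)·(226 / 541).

-1

By multiplicativity, (717·226 / 541) = (717 / 541)·(226 / 541).
First factor (717 / 541):
(717 / 541)
  = (176 / 541)    [717 ≡ 176 mod 541]
  = (11 / 541)    [541 ≡ 5 mod 8 ⇒ (2 / 541)^4 = +1]
  = (541 / 11)    [QR: 541 ≡ 1 mod 4, sign kept]
  = (2 / 11)    [541 ≡ 2 mod 11]
  = -(1 / 11)    [11 ≡ 3 mod 8 ⇒ (2 / 11) = -1]
  = -1    [(1 / 11) = 1]
Second factor (226 / 541):
(226 / 541)
  = -(113 / 541)    [541 ≡ 5 mod 8 ⇒ (2 / 541) = -1]
  = -(541 / 113)    [QR: 113 ≡ 1 mod 4, sign kept]
  = -(89 / 113)    [541 ≡ 89 mod 113]
  = -(113 / 89)    [QR: 89 ≡ 1 mod 4, sign kept]
  = -(24 / 89)    [113 ≡ 24 mod 89]
  = -(3 / 89)    [89 ≡ 1 mod 8 ⇒ (2 / 89)^3 = +1]
  = -(89 / 3)    [QR: 89 ≡ 1 mod 4, sign kept]
  = -(2 / 3)    [89 ≡ 2 mod 3]
  = (1 / 3)    [3 ≡ 3 mod 8 ⇒ (2 / 3) = -1]
  = 1    [(1 / 3) = 1]
Product: (-1)·(1) = -1.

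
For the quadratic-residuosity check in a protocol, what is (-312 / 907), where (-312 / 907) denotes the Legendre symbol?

-1

Reduce the numerator: -312 ≡ 595 (mod 907), so (-312 / 907) = (595 / 907).
Both 595 ≡ 3 and 907 ≡ 3 (mod 4), so reciprocity gives (595 / 907) = -(907 / 595). Reduce: 907 ≡ 312 (mod 595). Now have -(312 / 595).
Factor out 2: 312 = 2^3·39. Since 595 ≡ 3 (mod 8), (2 / 595) = -1, and (2 / 595)^3 = -1. Now have (39 / 595).
Both 39 ≡ 3 and 595 ≡ 3 (mod 4), so reciprocity gives (39 / 595) = -(595 / 39). Reduce: 595 ≡ 10 (mod 39). Now have -(10 / 39).
Factor out 2: 10 = 2·5. Since 39 ≡ 7 (mod 8), (2 / 39) = +1. Now have -(5 / 39).
5 ≡ 1 (mod 4), so quadratic reciprocity gives (5 / 39) = (39 / 5). Reduce: 39 ≡ 4 (mod 5). Now have -(4 / 5).
Factor out 2: 4 = 2^2. Since 5 ≡ 5 (mod 8), (2 / 5) = -1, and (2 / 5)^2 = +1. Now have -(1 / 5).
(1 / 5) = 1. Collecting the sign factors: -1.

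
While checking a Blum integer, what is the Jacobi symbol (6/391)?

-1

Factor out 2: 6 = 2·3. Since 391 ≡ 7 (mod 8), (2/391) = +1. Now have (3/391).
Both 3 ≡ 3 and 391 ≡ 3 (mod 4), so reciprocity gives (3/391) = -(391/3). Reduce: 391 ≡ 1 (mod 3). Now have -(1/3).
(1/3) = 1. Collecting the sign factors: -1.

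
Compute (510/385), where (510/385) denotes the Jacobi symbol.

0

Reduce the numerator: 510 ≡ 125 (mod 385), so (510/385) = (125/385).
125 ≡ 1 (mod 4), so quadratic reciprocity gives (125/385) = (385/125). Reduce: 385 ≡ 10 (mod 125). Now have (10/125).
Factor out 2: 10 = 2·5. Since 125 ≡ 5 (mod 8), (2/125) = -1. Now have -(5/125).
5 ≡ 1 (mod 4), so quadratic reciprocity gives (5/125) = (125/5). Reduce: 125 ≡ 0 (mod 5). Now have -(0/5).
The numerator is now 0 with denominator 5 > 1: the symbol is 0.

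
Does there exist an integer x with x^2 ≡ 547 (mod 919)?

no

Both 547 ≡ 3 and 919 ≡ 3 (mod 4), so reciprocity gives (547/919) = -(919/547). Reduce: 919 ≡ 372 (mod 547). Now have -(372/547).
Factor out 2: 372 = 2^2·93. Since 547 ≡ 3 (mod 8), (2/547) = -1, and (2/547)^2 = +1. Now have -(93/547).
93 ≡ 1 (mod 4), so quadratic reciprocity gives (93/547) = (547/93). Reduce: 547 ≡ 82 (mod 93). Now have -(82/93).
Factor out 2: 82 = 2·41. Since 93 ≡ 5 (mod 8), (2/93) = -1. Now have (41/93).
41 ≡ 1 (mod 4), so quadratic reciprocity gives (41/93) = (93/41). Reduce: 93 ≡ 11 (mod 41). Now have (11/41).
41 ≡ 1 (mod 4), so quadratic reciprocity gives (11/41) = (41/11). Reduce: 41 ≡ 8 (mod 11). Now have (8/11).
Factor out 2: 8 = 2^3. Since 11 ≡ 3 (mod 8), (2/11) = -1, and (2/11)^3 = -1. Now have -(1/11).
(1/11) = 1. Collecting the sign factors: -1.
(547/919) = -1, and 919 is prime, so 547 is not a quadratic residue mod 919.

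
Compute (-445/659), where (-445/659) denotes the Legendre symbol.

(-445/659)
  = (214/659)    [-445 ≡ 214 mod 659]
  = -(107/659)    [659 ≡ 3 mod 8 ⇒ (2/659) = -1]
  = (659/107)    [QR: both ≡ 3 mod 4, sign flips]
  = (17/107)    [659 ≡ 17 mod 107]
  = (107/17)    [QR: 17 ≡ 1 mod 4, sign kept]
  = (5/17)    [107 ≡ 5 mod 17]
  = (17/5)    [QR: 5 ≡ 1 mod 4, sign kept]
  = (2/5)    [17 ≡ 2 mod 5]
  = -(1/5)    [5 ≡ 5 mod 8 ⇒ (2/5) = -1]
  = -1    [(1/5) = 1]

-1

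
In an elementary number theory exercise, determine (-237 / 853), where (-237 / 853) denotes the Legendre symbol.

(-237 / 853)
  = (616 / 853)    [-237 ≡ 616 mod 853]
  = -(77 / 853)    [853 ≡ 5 mod 8 ⇒ (2 / 853)^3 = -1]
  = -(853 / 77)    [QR: 77 ≡ 1 mod 4, sign kept]
  = -(6 / 77)    [853 ≡ 6 mod 77]
  = (3 / 77)    [77 ≡ 5 mod 8 ⇒ (2 / 77) = -1]
  = (77 / 3)    [QR: 77 ≡ 1 mod 4, sign kept]
  = (2 / 3)    [77 ≡ 2 mod 3]
  = -(1 / 3)    [3 ≡ 3 mod 8 ⇒ (2 / 3) = -1]
  = -1    [(1 / 3) = 1]

-1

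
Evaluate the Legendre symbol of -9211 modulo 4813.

Pull out -1: (-9211|4813) = (-1|4813)·(9211|4813). Since 4813 ≡ 1 (mod 4), (-1|4813) = +1. Now have (9211|4813).
Reduce the numerator: 9211 ≡ 4398 (mod 4813), so (9211|4813) = (4398|4813).
Factor out 2: 4398 = 2·2199. Since 4813 ≡ 5 (mod 8), (2|4813) = -1. Now have -(2199|4813).
4813 ≡ 1 (mod 4), so quadratic reciprocity gives (2199|4813) = (4813|2199). Reduce: 4813 ≡ 415 (mod 2199). Now have -(415|2199).
Both 415 ≡ 3 and 2199 ≡ 3 (mod 4), so reciprocity gives (415|2199) = -(2199|415). Reduce: 2199 ≡ 124 (mod 415). Now have (124|415).
Factor out 2: 124 = 2^2·31. Since 415 ≡ 7 (mod 8), (2|415) = +1, and (2|415)^2 = +1. Now have (31|415).
Both 31 ≡ 3 and 415 ≡ 3 (mod 4), so reciprocity gives (31|415) = -(415|31). Reduce: 415 ≡ 12 (mod 31). Now have -(12|31).
Factor out 2: 12 = 2^2·3. Since 31 ≡ 7 (mod 8), (2|31) = +1, and (2|31)^2 = +1. Now have -(3|31).
Both 3 ≡ 3 and 31 ≡ 3 (mod 4), so reciprocity gives (3|31) = -(31|3). Reduce: 31 ≡ 1 (mod 3). Now have (1|3).
(1|3) = 1. Collecting the sign factors: 1.

1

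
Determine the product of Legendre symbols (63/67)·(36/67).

By multiplicativity, (63·36/67) = (63/67)·(36/67).
First factor (63/67):
(63/67)
  = -(67/63)    [QR: both ≡ 3 mod 4, sign flips]
  = -(4/63)    [67 ≡ 4 mod 63]
  = -(1/63)    [63 ≡ 7 mod 8 ⇒ (2/63)^2 = +1]
  = -1    [(1/63) = 1]
Second factor (36/67):
(36/67)
  = (9/67)    [67 ≡ 3 mod 8 ⇒ (2/67)^2 = +1]
  = (67/9)    [QR: 9 ≡ 1 mod 4, sign kept]
  = (4/9)    [67 ≡ 4 mod 9]
  = (1/9)    [9 ≡ 1 mod 8 ⇒ (2/9)^2 = +1]
  = 1    [(1/9) = 1]
Product: (-1)·(1) = -1.

-1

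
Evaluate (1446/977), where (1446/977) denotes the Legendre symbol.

1

(1446/977)
  = (469/977)    [1446 ≡ 469 mod 977]
  = (977/469)    [QR: 469 ≡ 1 mod 4, sign kept]
  = (39/469)    [977 ≡ 39 mod 469]
  = (469/39)    [QR: 469 ≡ 1 mod 4, sign kept]
  = (1/39)    [469 ≡ 1 mod 39]
  = 1    [(1/39) = 1]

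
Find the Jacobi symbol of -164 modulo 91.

(-164/91)
  = (18/91)    [-164 ≡ 18 mod 91]
  = -(9/91)    [91 ≡ 3 mod 8 ⇒ (2/91) = -1]
  = -(91/9)    [QR: 9 ≡ 1 mod 4, sign kept]
  = -(1/9)    [91 ≡ 1 mod 9]
  = -1    [(1/9) = 1]

-1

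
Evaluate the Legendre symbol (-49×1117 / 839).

By multiplicativity, (-49·1117 / 839) = (-49 / 839)·(1117 / 839).
First factor (-49 / 839):
Reduce the numerator: -49 ≡ 790 (mod 839), so (-49 / 839) = (790 / 839).
Factor out 2: 790 = 2·395. Since 839 ≡ 7 (mod 8), (2 / 839) = +1. Now have (395 / 839).
Both 395 ≡ 3 and 839 ≡ 3 (mod 4), so reciprocity gives (395 / 839) = -(839 / 395). Reduce: 839 ≡ 49 (mod 395). Now have -(49 / 395).
49 ≡ 1 (mod 4), so quadratic reciprocity gives (49 / 395) = (395 / 49). Reduce: 395 ≡ 3 (mod 49). Now have -(3 / 49).
49 ≡ 1 (mod 4), so quadratic reciprocity gives (3 / 49) = (49 / 3). Reduce: 49 ≡ 1 (mod 3). Now have -(1 / 3).
(1 / 3) = 1. Collecting the sign factors: -1.
Second factor (1117 / 839):
Reduce the numerator: 1117 ≡ 278 (mod 839), so (1117 / 839) = (278 / 839).
Factor out 2: 278 = 2·139. Since 839 ≡ 7 (mod 8), (2 / 839) = +1. Now have (139 / 839).
Both 139 ≡ 3 and 839 ≡ 3 (mod 4), so reciprocity gives (139 / 839) = -(839 / 139). Reduce: 839 ≡ 5 (mod 139). Now have -(5 / 139).
5 ≡ 1 (mod 4), so quadratic reciprocity gives (5 / 139) = (139 / 5). Reduce: 139 ≡ 4 (mod 5). Now have -(4 / 5).
Factor out 2: 4 = 2^2. Since 5 ≡ 5 (mod 8), (2 / 5) = -1, and (2 / 5)^2 = +1. Now have -(1 / 5).
(1 / 5) = 1. Collecting the sign factors: -1.
Product: (-1)·(-1) = 1.

1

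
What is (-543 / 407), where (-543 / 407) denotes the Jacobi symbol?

-1

Pull out -1: (-543 / 407) = (-1 / 407)·(543 / 407). Since 407 ≡ 3 (mod 4), (-1 / 407) = -1. Now have -(543 / 407).
Reduce the numerator: 543 ≡ 136 (mod 407), so (543 / 407) = (136 / 407).
Factor out 2: 136 = 2^3·17. Since 407 ≡ 7 (mod 8), (2 / 407) = +1, and (2 / 407)^3 = +1. Now have -(17 / 407).
17 ≡ 1 (mod 4), so quadratic reciprocity gives (17 / 407) = (407 / 17). Reduce: 407 ≡ 16 (mod 17). Now have -(16 / 17).
Factor out 2: 16 = 2^4. Since 17 ≡ 1 (mod 8), (2 / 17) = +1, and (2 / 17)^4 = +1. Now have -(1 / 17).
(1 / 17) = 1. Collecting the sign factors: -1.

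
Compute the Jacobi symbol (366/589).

(366/589)
  = -(183/589)    [589 ≡ 5 mod 8 ⇒ (2/589) = -1]
  = -(589/183)    [QR: 589 ≡ 1 mod 4, sign kept]
  = -(40/183)    [589 ≡ 40 mod 183]
  = -(5/183)    [183 ≡ 7 mod 8 ⇒ (2/183)^3 = +1]
  = -(183/5)    [QR: 5 ≡ 1 mod 4, sign kept]
  = -(3/5)    [183 ≡ 3 mod 5]
  = -(5/3)    [QR: 5 ≡ 1 mod 4, sign kept]
  = -(2/3)    [5 ≡ 2 mod 3]
  = (1/3)    [3 ≡ 3 mod 8 ⇒ (2/3) = -1]
  = 1    [(1/3) = 1]

1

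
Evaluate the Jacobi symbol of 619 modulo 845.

(619/845)
  = (845/619)    [QR: 845 ≡ 1 mod 4, sign kept]
  = (226/619)    [845 ≡ 226 mod 619]
  = -(113/619)    [619 ≡ 3 mod 8 ⇒ (2/619) = -1]
  = -(619/113)    [QR: 113 ≡ 1 mod 4, sign kept]
  = -(54/113)    [619 ≡ 54 mod 113]
  = -(27/113)    [113 ≡ 1 mod 8 ⇒ (2/113) = +1]
  = -(113/27)    [QR: 113 ≡ 1 mod 4, sign kept]
  = -(5/27)    [113 ≡ 5 mod 27]
  = -(27/5)    [QR: 5 ≡ 1 mod 4, sign kept]
  = -(2/5)    [27 ≡ 2 mod 5]
  = (1/5)    [5 ≡ 5 mod 8 ⇒ (2/5) = -1]
  = 1    [(1/5) = 1]

1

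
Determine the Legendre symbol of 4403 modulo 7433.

7433 ≡ 1 (mod 4), so quadratic reciprocity gives (4403/7433) = (7433/4403). Reduce: 7433 ≡ 3030 (mod 4403). Now have (3030/4403).
Factor out 2: 3030 = 2·1515. Since 4403 ≡ 3 (mod 8), (2/4403) = -1. Now have -(1515/4403).
Both 1515 ≡ 3 and 4403 ≡ 3 (mod 4), so reciprocity gives (1515/4403) = -(4403/1515). Reduce: 4403 ≡ 1373 (mod 1515). Now have (1373/1515).
1373 ≡ 1 (mod 4), so quadratic reciprocity gives (1373/1515) = (1515/1373). Reduce: 1515 ≡ 142 (mod 1373). Now have (142/1373).
Factor out 2: 142 = 2·71. Since 1373 ≡ 5 (mod 8), (2/1373) = -1. Now have -(71/1373).
1373 ≡ 1 (mod 4), so quadratic reciprocity gives (71/1373) = (1373/71). Reduce: 1373 ≡ 24 (mod 71). Now have -(24/71).
Factor out 2: 24 = 2^3·3. Since 71 ≡ 7 (mod 8), (2/71) = +1, and (2/71)^3 = +1. Now have -(3/71).
Both 3 ≡ 3 and 71 ≡ 3 (mod 4), so reciprocity gives (3/71) = -(71/3). Reduce: 71 ≡ 2 (mod 3). Now have (2/3).
Factor out 2: 2 = 2. Since 3 ≡ 3 (mod 8), (2/3) = -1. Now have -(1/3).
(1/3) = 1. Collecting the sign factors: -1.

-1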